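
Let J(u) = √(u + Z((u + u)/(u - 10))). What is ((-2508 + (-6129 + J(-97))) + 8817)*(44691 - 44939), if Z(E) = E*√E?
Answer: -44640 - 248*I*√(1110553 - 194*√20758)/107 ≈ -44640.0 - 2411.6*I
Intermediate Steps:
Z(E) = E^(3/2)
J(u) = √(u + 2*√2*(u/(-10 + u))^(3/2)) (J(u) = √(u + ((u + u)/(u - 10))^(3/2)) = √(u + ((2*u)/(-10 + u))^(3/2)) = √(u + (2*u/(-10 + u))^(3/2)) = √(u + 2*√2*(u/(-10 + u))^(3/2)))
((-2508 + (-6129 + J(-97))) + 8817)*(44691 - 44939) = ((-2508 + (-6129 + √(-97 + 2*√2*(-97/(-10 - 97))^(3/2)))) + 8817)*(44691 - 44939) = ((-2508 + (-6129 + √(-97 + 2*√2*(-97/(-107))^(3/2)))) + 8817)*(-248) = ((-2508 + (-6129 + √(-97 + 2*√2*(-97*(-1/107))^(3/2)))) + 8817)*(-248) = ((-2508 + (-6129 + √(-97 + 2*√2*(97/107)^(3/2)))) + 8817)*(-248) = ((-2508 + (-6129 + √(-97 + 2*√2*(97*√10379/11449)))) + 8817)*(-248) = ((-2508 + (-6129 + √(-97 + 194*√20758/11449))) + 8817)*(-248) = ((-8637 + √(-97 + 194*√20758/11449)) + 8817)*(-248) = (180 + √(-97 + 194*√20758/11449))*(-248) = -44640 - 248*√(-97 + 194*√20758/11449)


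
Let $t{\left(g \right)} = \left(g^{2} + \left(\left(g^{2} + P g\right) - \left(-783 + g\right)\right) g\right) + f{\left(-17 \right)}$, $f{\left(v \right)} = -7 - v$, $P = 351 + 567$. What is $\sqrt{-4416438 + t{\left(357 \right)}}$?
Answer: $\sqrt{158360578} \approx 12584.0$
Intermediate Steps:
$P = 918$
$t{\left(g \right)} = 10 + g^{2} + g \left(783 + g^{2} + 917 g\right)$ ($t{\left(g \right)} = \left(g^{2} + \left(\left(g^{2} + 918 g\right) - \left(-783 + g\right)\right) g\right) - -10 = \left(g^{2} + \left(783 + g^{2} + 917 g\right) g\right) + \left(-7 + 17\right) = \left(g^{2} + g \left(783 + g^{2} + 917 g\right)\right) + 10 = 10 + g^{2} + g \left(783 + g^{2} + 917 g\right)$)
$\sqrt{-4416438 + t{\left(357 \right)}} = \sqrt{-4416438 + \left(10 + 357^{3} + 783 \cdot 357 + 918 \cdot 357^{2}\right)} = \sqrt{-4416438 + \left(10 + 45499293 + 279531 + 918 \cdot 127449\right)} = \sqrt{-4416438 + \left(10 + 45499293 + 279531 + 116998182\right)} = \sqrt{-4416438 + 162777016} = \sqrt{158360578}$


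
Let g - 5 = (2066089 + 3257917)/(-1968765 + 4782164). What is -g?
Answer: -19391001/2813399 ≈ -6.8924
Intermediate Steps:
g = 19391001/2813399 (g = 5 + (2066089 + 3257917)/(-1968765 + 4782164) = 5 + 5324006/2813399 = 19391001/2813399 ≈ 6.8924)
-g = -1*19391001/2813399 = -19391001/2813399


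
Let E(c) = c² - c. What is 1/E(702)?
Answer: 1/492102 ≈ 2.0321e-6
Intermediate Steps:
1/E(702) = 1/(702*(-1 + 702)) = 1/(702*701) = 1/492102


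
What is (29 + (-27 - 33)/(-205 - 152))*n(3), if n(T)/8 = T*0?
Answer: 0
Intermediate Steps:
n(T) = 0 (n(T) = 8*(T*0) = 8*0 = 0)
(29 + (-27 - 33)/(-205 - 152))*n(3) = (29 + (-27 - 33)/(-205 - 152))*0 = (29 - 60/(-357))*0 = (29 - 60*(-1/357))*0 = (29 + 20/119)*0 = (3471/119)*0 = 0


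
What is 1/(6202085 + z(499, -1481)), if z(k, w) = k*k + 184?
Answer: 1/6451270 ≈ 1.5501e-7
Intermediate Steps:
z(k, w) = 184 + k**2 (z(k, w) = k**2 + 184 = 184 + k**2)
1/(6202085 + z(499, -1481)) = 1/(6202085 + (184 + 499**2)) = 1/(6202085 + (184 + 249001)) = 1/(6202085 + 249185) = 1/6451270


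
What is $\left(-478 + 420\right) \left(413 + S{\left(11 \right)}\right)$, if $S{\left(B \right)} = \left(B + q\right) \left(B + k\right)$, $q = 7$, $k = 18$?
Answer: $-54230$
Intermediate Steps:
$S{\left(B \right)} = \left(7 + B\right) \left(18 + B\right)$ ($S{\left(B \right)} = \left(B + 7\right) \left(B + 18\right) = \left(7 + B\right) \left(18 + B\right)$)
$\left(-478 + 420\right) \left(413 + S{\left(11 \right)}\right) = \left(-478 + 420\right) \left(413 + \left(126 + 11^{2} + 25 \cdot 11\right)\right) = - 58 \left(413 + \left(126 + 121 + 275\right)\right) = - 58 \left(413 + 522\right) = \left(-58\right) 935 = -54230$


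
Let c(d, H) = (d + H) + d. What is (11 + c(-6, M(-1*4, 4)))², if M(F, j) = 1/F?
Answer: 25/16 ≈ 1.5625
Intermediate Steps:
c(d, H) = H + 2*d (c(d, H) = (H + d) + d = H + 2*d)
(11 + c(-6, M(-1*4, 4)))² = (11 + (1/(-1*4) + 2*(-6)))² = (11 + (1/(-4) - 12))² = (11 + (-¼ - 12))² = (11 - 49/4)² = (-5/4)² = 25/16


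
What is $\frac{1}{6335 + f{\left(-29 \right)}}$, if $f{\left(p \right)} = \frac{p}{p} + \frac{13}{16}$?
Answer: $\frac{16}{101389} \approx 0.00015781$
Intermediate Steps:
$f{\left(p \right)} = \frac{29}{16}$ ($f{\left(p \right)} = 1 + 13 \cdot \frac{1}{16} = 1 + \frac{13}{16} = \frac{29}{16}$)
$\frac{1}{6335 + f{\left(-29 \right)}} = \frac{1}{6335 + \frac{29}{16}} = \frac{1}{\frac{101389}{16}} = \frac{16}{101389}$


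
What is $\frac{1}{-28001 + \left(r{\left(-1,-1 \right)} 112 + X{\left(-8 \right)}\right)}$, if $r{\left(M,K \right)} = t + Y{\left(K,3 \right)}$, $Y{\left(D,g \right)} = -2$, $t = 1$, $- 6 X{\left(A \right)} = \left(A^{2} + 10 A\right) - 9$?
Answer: $- \frac{6}{168653} \approx -3.5576 \cdot 10^{-5}$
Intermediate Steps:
$X{\left(A \right)} = \frac{3}{2} - \frac{5 A}{3} - \frac{A^{2}}{6}$ ($X{\left(A \right)} = - \frac{\left(A^{2} + 10 A\right) - 9}{6} = - \frac{-9 + A^{2} + 10 A}{6} = \frac{3}{2} - \frac{5 A}{3} - \frac{A^{2}}{6}$)
$r{\left(M,K \right)} = -1$ ($r{\left(M,K \right)} = 1 - 2 = -1$)
$\frac{1}{-28001 + \left(r{\left(-1,-1 \right)} 112 + X{\left(-8 \right)}\right)} = \frac{1}{-28001 - \frac{647}{6}} = \frac{1}{- \frac{168653}{6}} = - \frac{6}{168653}$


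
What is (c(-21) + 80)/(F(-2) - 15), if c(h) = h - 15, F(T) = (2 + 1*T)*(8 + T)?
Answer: -44/15 ≈ -2.9333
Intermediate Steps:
F(T) = (2 + T)*(8 + T)
c(h) = -15 + h
(c(-21) + 80)/(F(-2) - 15) = ((-15 - 21) + 80)/((16 + (-2)² + 10*(-2)) - 15) = (-36 + 80)/((16 + 4 - 20) - 15) = 44/(0 - 15) = 44/(-15) = 44*(-1/15) = -44/15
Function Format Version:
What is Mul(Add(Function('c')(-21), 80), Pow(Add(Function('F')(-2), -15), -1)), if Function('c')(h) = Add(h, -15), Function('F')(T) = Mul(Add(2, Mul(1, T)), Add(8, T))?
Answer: Rational(-44, 15) ≈ -2.9333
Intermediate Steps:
Function('F')(T) = Mul(Add(2, T), Add(8, T))
Function('c')(h) = Add(-15, h)
Mul(Add(Function('c')(-21), 80), Pow(Add(Function('F')(-2), -15), -1)) = Mul(Add(Add(-15, -21), 80), Pow(Add(Add(16, Pow(-2, 2), Mul(10, -2)), -15), -1)) = Mul(Add(-36, 80), Pow(Add(Add(16, 4, -20), -15), -1)) = Mul(44, Pow(Add(0, -15), -1)) = Mul(44, Pow(-15, -1)) = Mul(44, Rational(-1, 15)) = Rational(-44, 15)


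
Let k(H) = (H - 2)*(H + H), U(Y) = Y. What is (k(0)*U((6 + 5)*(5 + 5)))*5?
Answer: 0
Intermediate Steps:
k(H) = 2*H*(-2 + H) (k(H) = (-2 + H)*(2*H) = 2*H*(-2 + H))
(k(0)*U((6 + 5)*(5 + 5)))*5 = ((2*0*(-2 + 0))*((6 + 5)*(5 + 5)))*5 = ((2*0*(-2))*(11*10))*5 = (0*110)*5 = 0*5 = 0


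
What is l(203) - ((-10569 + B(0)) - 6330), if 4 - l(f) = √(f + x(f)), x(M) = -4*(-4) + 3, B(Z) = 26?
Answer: 16877 - √222 ≈ 16862.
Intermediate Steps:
x(M) = 19 (x(M) = 16 + 3 = 19)
l(f) = 4 - √(19 + f) (l(f) = 4 - √(f + 19) = 4 - √(19 + f))
l(203) - ((-10569 + B(0)) - 6330) = (4 - √(19 + 203)) - ((-10569 + 26) - 6330) = (4 - √222) - (-10543 - 6330) = (4 - √222) - 1*(-16873) = (4 - √222) + 16873 = 16877 - √222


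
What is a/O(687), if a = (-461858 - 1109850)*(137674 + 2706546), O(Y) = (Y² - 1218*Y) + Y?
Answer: 447028332776/36411 ≈ 1.2277e+7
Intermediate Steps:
O(Y) = Y² - 1217*Y
a = -4470283327760 (a = -1571708*2844220 = -4470283327760)
a/O(687) = -4470283327760*1/(687*(-1217 + 687)) = -4470283327760/(687*(-530)) = -4470283327760/(-364110) = -4470283327760*(-1/364110) = 447028332776/36411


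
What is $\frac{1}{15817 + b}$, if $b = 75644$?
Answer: $\frac{1}{91461} \approx 1.0934 \cdot 10^{-5}$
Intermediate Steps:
$\frac{1}{15817 + b} = \frac{1}{15817 + 75644} = \frac{1}{91461}$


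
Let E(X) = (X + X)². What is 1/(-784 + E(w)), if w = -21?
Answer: 1/980 ≈ 0.0010204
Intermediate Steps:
E(X) = 4*X² (E(X) = (2*X)² = 4*X²)
1/(-784 + E(w)) = 1/(-784 + 4*(-21)²) = 1/(-784 + 4*441) = 1/(-784 + 1764) = 1/980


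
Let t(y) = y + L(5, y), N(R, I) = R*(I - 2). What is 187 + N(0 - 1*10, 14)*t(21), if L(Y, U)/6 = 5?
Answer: -5933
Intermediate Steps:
L(Y, U) = 30 (L(Y, U) = 6*5 = 30)
N(R, I) = R*(-2 + I)
t(y) = 30 + y (t(y) = y + 30 = 30 + y)
187 + N(0 - 1*10, 14)*t(21) = 187 + ((0 - 1*10)*(-2 + 14))*(30 + 21) = 187 + ((0 - 10)*12)*51 = 187 - 10*12*51 = 187 - 120*51 = 187 - 6120 = -5933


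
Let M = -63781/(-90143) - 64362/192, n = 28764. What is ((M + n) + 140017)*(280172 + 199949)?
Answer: 233289208966325327/2884576 ≈ 8.0875e+10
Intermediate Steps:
M = -964922969/2884576 (M = -63781*(-1/90143) - 64362*1/192 = 63781/90143 - 10727/32 = -964922969/2884576 ≈ -334.51)
((M + n) + 140017)*(280172 + 199949) = ((-964922969/2884576 + 28764) + 140017)*(280172 + 199949) = (82007021095/2884576 + 140017)*480121 = (485896698887/2884576)*480121 = 233289208966325327/2884576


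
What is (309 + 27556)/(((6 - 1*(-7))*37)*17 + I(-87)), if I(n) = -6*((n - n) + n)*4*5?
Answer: 27865/18617 ≈ 1.4967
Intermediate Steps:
I(n) = -120*n (I(n) = -6*(0 + n)*4*5 = -6*n*4*5 = -24*n*5 = -120*n)
(309 + 27556)/(((6 - 1*(-7))*37)*17 + I(-87)) = (309 + 27556)/(((6 - 1*(-7))*37)*17 - 120*(-87)) = 27865/(((6 + 7)*37)*17 + 10440) = 27865/((13*37)*17 + 10440) = 27865/(481*17 + 10440) = 27865/(8177 + 10440) = 27865/18617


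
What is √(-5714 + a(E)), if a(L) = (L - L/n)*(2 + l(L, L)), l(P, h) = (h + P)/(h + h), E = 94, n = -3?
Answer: I*√5338 ≈ 73.062*I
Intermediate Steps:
l(P, h) = (P + h)/(2*h) (l(P, h) = (P + h)/((2*h)) = (P + h)*(1/(2*h)) = (P + h)/(2*h))
a(L) = 4*L (a(L) = (L - L/(-3))*(2 + (L + L)/(2*L)) = (L - L*(-1)/3)*(2 + (2*L)/(2*L)) = (L - (-1)*L/3)*(2 + 1) = (L + L/3)*3 = (4*L/3)*3 = 4*L)
√(-5714 + a(E)) = √(-5714 + 4*94) = √(-5714 + 376) = √(-5338) = I*√5338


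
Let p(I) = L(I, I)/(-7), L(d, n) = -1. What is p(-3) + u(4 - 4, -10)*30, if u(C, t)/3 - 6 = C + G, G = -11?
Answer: -3149/7 ≈ -449.86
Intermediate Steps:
p(I) = ⅐ (p(I) = -1/(-7) = -1*(-⅐) = ⅐)
u(C, t) = -15 + 3*C (u(C, t) = 18 + 3*(C - 11) = 18 + 3*(-11 + C) = 18 + (-33 + 3*C) = -15 + 3*C)
p(-3) + u(4 - 4, -10)*30 = ⅐ + (-15 + 3*(4 - 4))*30 = ⅐ + (-15 + 3*0)*30 = ⅐ + (-15 + 0)*30 = ⅐ - 15*30 = ⅐ - 450 = -3149/7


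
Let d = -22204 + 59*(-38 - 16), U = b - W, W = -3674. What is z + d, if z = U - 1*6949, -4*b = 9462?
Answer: -62061/2 ≈ -31031.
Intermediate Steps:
b = -4731/2 (b = -1/4*9462 = -4731/2 ≈ -2365.5)
U = 2617/2 (U = -4731/2 - 1*(-3674) = -4731/2 + 3674 = 2617/2 ≈ 1308.5)
z = -11281/2 (z = 2617/2 - 1*6949 = 2617/2 - 6949 = -11281/2 ≈ -5640.5)
d = -25390 (d = -22204 + 59*(-54) = -22204 - 3186 = -25390)
z + d = -11281/2 - 25390 = -62061/2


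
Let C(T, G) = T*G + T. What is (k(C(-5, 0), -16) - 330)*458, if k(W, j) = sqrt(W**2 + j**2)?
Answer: -151140 + 458*sqrt(281) ≈ -1.4346e+5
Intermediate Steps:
C(T, G) = T + G*T (C(T, G) = G*T + T = T + G*T)
(k(C(-5, 0), -16) - 330)*458 = (sqrt((-5*(1 + 0))**2 + (-16)**2) - 330)*458 = (sqrt((-5*1)**2 + 256) - 330)*458 = (sqrt((-5)**2 + 256) - 330)*458 = (sqrt(25 + 256) - 330)*458 = (sqrt(281) - 330)*458 = (-330 + sqrt(281))*458 = -151140 + 458*sqrt(281)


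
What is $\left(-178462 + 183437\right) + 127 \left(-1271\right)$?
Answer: $-156442$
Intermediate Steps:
$\left(-178462 + 183437\right) + 127 \left(-1271\right) = 4975 - 161417 = -156442$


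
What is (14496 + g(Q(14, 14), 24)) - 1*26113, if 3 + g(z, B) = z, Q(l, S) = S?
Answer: -11606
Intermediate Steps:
g(z, B) = -3 + z
(14496 + g(Q(14, 14), 24)) - 1*26113 = (14496 + (-3 + 14)) - 1*26113 = (14496 + 11) - 26113 = 14507 - 26113 = -11606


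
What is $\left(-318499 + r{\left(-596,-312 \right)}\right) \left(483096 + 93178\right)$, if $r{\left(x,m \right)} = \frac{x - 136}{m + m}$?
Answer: $- \frac{4772092434519}{26} \approx -1.8354 \cdot 10^{11}$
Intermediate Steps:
$r{\left(x,m \right)} = \frac{-136 + x}{2 m}$
$\left(-318499 + r{\left(-596,-312 \right)}\right) \left(483096 + 93178\right) = \left(-318499 + \frac{-136 - 596}{2 \left(-312\right)}\right) \left(483096 + 93178\right) = \left(-318499 + \frac{1}{2} \left(- \frac{1}{312}\right) \left(-732\right)\right) 576274 = \left(-318499 + \frac{61}{52}\right) 576274 = \left(- \frac{16561887}{52}\right) 576274 = - \frac{4772092434519}{26}$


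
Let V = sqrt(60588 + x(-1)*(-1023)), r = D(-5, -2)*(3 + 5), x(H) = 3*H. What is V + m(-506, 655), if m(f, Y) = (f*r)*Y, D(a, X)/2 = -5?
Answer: 26514400 + 3*sqrt(7073) ≈ 2.6515e+7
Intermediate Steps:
D(a, X) = -10 (D(a, X) = 2*(-5) = -10)
r = -80 (r = -10*(3 + 5) = -10*8 = -80)
V = 3*sqrt(7073) (V = sqrt(60588 + (3*(-1))*(-1023)) = sqrt(60588 - 3*(-1023)) = sqrt(60588 + 3069) = sqrt(63657) = 3*sqrt(7073) ≈ 252.30)
m(f, Y) = -80*Y*f (m(f, Y) = (f*(-80))*Y = (-80*f)*Y = -80*Y*f)
V + m(-506, 655) = 3*sqrt(7073) - 80*655*(-506) = 3*sqrt(7073) + 26514400 = 26514400 + 3*sqrt(7073)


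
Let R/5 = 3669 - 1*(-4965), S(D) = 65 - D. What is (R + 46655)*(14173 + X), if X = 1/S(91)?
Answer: 33100243025/26 ≈ 1.2731e+9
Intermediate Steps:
X = -1/26 (X = 1/(65 - 1*91) = 1/(65 - 91) = 1/(-26) = -1/26 ≈ -0.038462)
R = 43170 (R = 5*(3669 - 1*(-4965)) = 5*(3669 + 4965) = 5*8634 = 43170)
(R + 46655)*(14173 + X) = (43170 + 46655)*(14173 - 1/26) = 89825*(368497/26) = 33100243025/26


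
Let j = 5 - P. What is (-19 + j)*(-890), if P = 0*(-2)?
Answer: 12460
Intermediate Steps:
P = 0
j = 5 (j = 5 - 1*0 = 5 + 0 = 5)
(-19 + j)*(-890) = (-19 + 5)*(-890) = -14*(-890) = 12460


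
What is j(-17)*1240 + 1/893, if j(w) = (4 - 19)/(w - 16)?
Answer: 5536611/9823 ≈ 563.64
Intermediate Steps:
j(w) = -15/(-16 + w)
j(-17)*1240 + 1/893 = -15/(-16 - 17)*1240 + 1/893 = -15/(-33)*1240 + 1/893 = -15*(-1/33)*1240 + 1/893 = (5/11)*1240 + 1/893 = 6200/11 + 1/893 = 5536611/9823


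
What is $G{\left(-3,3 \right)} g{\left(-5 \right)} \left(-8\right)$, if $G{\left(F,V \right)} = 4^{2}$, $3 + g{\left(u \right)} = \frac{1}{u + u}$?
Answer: $\frac{1984}{5} \approx 396.8$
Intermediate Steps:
$g{\left(u \right)} = -3 + \frac{1}{2 u}$ ($g{\left(u \right)} = -3 + \frac{1}{u + u} = -3 + \frac{1}{2 u}$)
$G{\left(F,V \right)} = 16$
$G{\left(-3,3 \right)} g{\left(-5 \right)} \left(-8\right) = 16 \left(-3 + \frac{1}{2 \left(-5\right)}\right) \left(-8\right) = 16 \left(-3 + \frac{1}{2} \left(- \frac{1}{5}\right)\right) \left(-8\right) = 16 \left(-3 - \frac{1}{10}\right) \left(-8\right) = 16 \left(- \frac{31}{10}\right) \left(-8\right) = \left(- \frac{248}{5}\right) \left(-8\right) = \frac{1984}{5}$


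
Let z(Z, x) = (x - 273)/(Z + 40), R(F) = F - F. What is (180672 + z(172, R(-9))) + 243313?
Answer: 89884547/212 ≈ 4.2398e+5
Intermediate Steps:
R(F) = 0
z(Z, x) = (-273 + x)/(40 + Z)
(180672 + z(172, R(-9))) + 243313 = (180672 + (-273 + 0)/(40 + 172)) + 243313 = (180672 - 273/212) + 243313 = 38302191/212 + 243313 = 89884547/212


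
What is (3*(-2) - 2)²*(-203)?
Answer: -12992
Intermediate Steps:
(3*(-2) - 2)²*(-203) = (-6 - 2)²*(-203) = (-8)²*(-203) = 64*(-203) = -12992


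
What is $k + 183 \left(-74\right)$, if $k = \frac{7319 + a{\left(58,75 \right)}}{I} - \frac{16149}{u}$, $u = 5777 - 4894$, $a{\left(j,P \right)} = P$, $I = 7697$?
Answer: $- \frac{92155309393}{6796451} \approx -13559.0$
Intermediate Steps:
$u = 883$ ($u = 5777 - 4894 = 883$)
$k = - \frac{117769951}{6796451}$ ($k = \frac{7319 + 75}{7697} - \frac{16149}{883} = 7394 \cdot \frac{1}{7697} - \frac{16149}{883} = \frac{7394}{7697} - \frac{16149}{883} = - \frac{117769951}{6796451} \approx -17.328$)
$k + 183 \left(-74\right) = - \frac{117769951}{6796451} + 183 \left(-74\right) = - \frac{117769951}{6796451} - 13542 = - \frac{92155309393}{6796451}$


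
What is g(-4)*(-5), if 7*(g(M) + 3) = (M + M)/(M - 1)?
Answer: 97/7 ≈ 13.857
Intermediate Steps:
g(M) = -3 + 2*M/(7*(-1 + M)) (g(M) = -3 + ((M + M)/(M - 1))/7 = -3 + ((2*M)/(-1 + M))/7 = -3 + (2*M/(-1 + M))/7 = -3 + 2*M/(7*(-1 + M)))
g(-4)*(-5) = ((21 - 19*(-4))/(7*(-1 - 4)))*(-5) = ((⅐)*(21 + 76)/(-5))*(-5) = ((⅐)*(-⅕)*97)*(-5) = -97/35*(-5) = 97/7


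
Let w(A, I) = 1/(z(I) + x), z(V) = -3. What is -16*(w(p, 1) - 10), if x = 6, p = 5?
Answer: 464/3 ≈ 154.67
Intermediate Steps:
w(A, I) = ⅓ (w(A, I) = 1/(-3 + 6) = 1/3 = ⅓)
-16*(w(p, 1) - 10) = -16*(⅓ - 10) = -16*(-29/3) = 464/3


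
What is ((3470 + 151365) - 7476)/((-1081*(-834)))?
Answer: 147359/901554 ≈ 0.16345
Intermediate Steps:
((3470 + 151365) - 7476)/((-1081*(-834))) = (154835 - 7476)/901554 = 147359*(1/901554) = 147359/901554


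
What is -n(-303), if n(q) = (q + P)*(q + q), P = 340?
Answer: 22422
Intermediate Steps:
n(q) = 2*q*(340 + q) (n(q) = (q + 340)*(q + q) = (340 + q)*(2*q) = 2*q*(340 + q))
-n(-303) = -2*(-303)*(340 - 303) = -2*(-303)*37 = -1*(-22422) = 22422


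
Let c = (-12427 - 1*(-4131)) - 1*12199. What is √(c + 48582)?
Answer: √28087 ≈ 167.59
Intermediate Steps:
c = -20495 (c = (-12427 + 4131) - 12199 = -8296 - 12199 = -20495)
√(c + 48582) = √(-20495 + 48582) = √28087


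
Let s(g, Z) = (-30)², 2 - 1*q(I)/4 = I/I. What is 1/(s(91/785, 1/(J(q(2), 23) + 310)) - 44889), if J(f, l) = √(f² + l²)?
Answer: -1/43989 ≈ -2.2733e-5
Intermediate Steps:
q(I) = 4 (q(I) = 8 - 4*I/I = 8 - 4*1 = 8 - 4 = 4)
s(g, Z) = 900
1/(s(91/785, 1/(J(q(2), 23) + 310)) - 44889) = 1/(900 - 44889) = 1/(-43989) = -1/43989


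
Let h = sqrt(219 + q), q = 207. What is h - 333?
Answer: -333 + sqrt(426) ≈ -312.36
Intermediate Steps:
h = sqrt(426) (h = sqrt(219 + 207) = sqrt(426) ≈ 20.640)
h - 333 = sqrt(426) - 333 = -333 + sqrt(426)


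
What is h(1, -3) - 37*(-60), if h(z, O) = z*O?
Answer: 2217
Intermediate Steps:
h(z, O) = O*z
h(1, -3) - 37*(-60) = -3*1 - 37*(-60) = -3 + 2220 = 2217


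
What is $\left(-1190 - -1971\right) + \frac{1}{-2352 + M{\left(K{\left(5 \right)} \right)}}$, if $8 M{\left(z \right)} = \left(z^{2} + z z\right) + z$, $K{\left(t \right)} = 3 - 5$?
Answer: $\frac{7345301}{9405} \approx 781.0$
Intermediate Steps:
$K{\left(t \right)} = -2$
$M{\left(z \right)} = \frac{z^{2}}{4} + \frac{z}{8}$ ($M{\left(z \right)} = \frac{\left(z^{2} + z z\right) + z}{8} = \frac{\left(z^{2} + z^{2}\right) + z}{8} = \frac{2 z^{2} + z}{8} = \frac{z + 2 z^{2}}{8} = \frac{z^{2}}{4} + \frac{z}{8}$)
$\left(-1190 - -1971\right) + \frac{1}{-2352 + M{\left(K{\left(5 \right)} \right)}} = \left(-1190 - -1971\right) + \frac{1}{-2352 + \frac{1}{8} \left(-2\right) \left(1 + 2 \left(-2\right)\right)} = \left(-1190 + 1971\right) + \frac{1}{-2352 + \frac{1}{8} \left(-2\right) \left(1 - 4\right)} = 781 + \frac{1}{-2352 + \frac{1}{8} \left(-2\right) \left(-3\right)} = 781 + \frac{1}{-2352 + \frac{3}{4}} = 781 + \frac{1}{- \frac{9405}{4}} = 781 - \frac{4}{9405} = \frac{7345301}{9405}$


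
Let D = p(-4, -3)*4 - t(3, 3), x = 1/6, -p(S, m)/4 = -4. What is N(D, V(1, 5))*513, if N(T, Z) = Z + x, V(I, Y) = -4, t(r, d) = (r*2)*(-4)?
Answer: -3933/2 ≈ -1966.5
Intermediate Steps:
t(r, d) = -8*r (t(r, d) = (2*r)*(-4) = -8*r)
p(S, m) = 16 (p(S, m) = -4*(-4) = 16)
x = ⅙ ≈ 0.16667
D = 88 (D = 16*4 - (-8)*3 = 64 - 1*(-24) = 64 + 24 = 88)
N(T, Z) = ⅙ + Z (N(T, Z) = Z + ⅙ = ⅙ + Z)
N(D, V(1, 5))*513 = (⅙ - 4)*513 = -23/6*513 = -3933/2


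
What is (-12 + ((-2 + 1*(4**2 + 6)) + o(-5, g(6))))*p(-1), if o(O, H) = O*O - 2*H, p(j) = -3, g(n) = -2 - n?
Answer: -147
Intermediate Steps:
o(O, H) = O**2 - 2*H
(-12 + ((-2 + 1*(4**2 + 6)) + o(-5, g(6))))*p(-1) = (-12 + ((-2 + 1*(4**2 + 6)) + ((-5)**2 - 2*(-2 - 1*6))))*(-3) = (-12 + ((-2 + 1*(16 + 6)) + (25 - 2*(-2 - 6))))*(-3) = (-12 + ((-2 + 1*22) + (25 - 2*(-8))))*(-3) = (-12 + ((-2 + 22) + (25 + 16)))*(-3) = (-12 + (20 + 41))*(-3) = (-12 + 61)*(-3) = 49*(-3) = -147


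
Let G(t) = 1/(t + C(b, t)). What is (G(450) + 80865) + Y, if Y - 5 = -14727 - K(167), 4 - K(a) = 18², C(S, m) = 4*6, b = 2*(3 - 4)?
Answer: 31503463/474 ≈ 66463.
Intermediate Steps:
b = -2 (b = 2*(-1) = -2)
C(S, m) = 24
K(a) = -320 (K(a) = 4 - 1*18² = 4 - 1*324 = 4 - 324 = -320)
G(t) = 1/(24 + t) (G(t) = 1/(t + 24) = 1/(24 + t))
Y = -14402 (Y = 5 + (-14727 - 1*(-320)) = 5 + (-14727 + 320) = 5 - 14407 = -14402)
(G(450) + 80865) + Y = (1/(24 + 450) + 80865) - 14402 = (1/474 + 80865) - 14402 = 38330011/474 - 14402 = 31503463/474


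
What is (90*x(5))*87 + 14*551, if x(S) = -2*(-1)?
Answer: 23374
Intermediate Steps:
x(S) = 2
(90*x(5))*87 + 14*551 = (90*2)*87 + 14*551 = 180*87 + 7714 = 15660 + 7714 = 23374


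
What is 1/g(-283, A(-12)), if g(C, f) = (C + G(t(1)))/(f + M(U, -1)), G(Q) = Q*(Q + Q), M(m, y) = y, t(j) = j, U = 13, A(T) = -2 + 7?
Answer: -4/281 ≈ -0.014235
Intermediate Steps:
A(T) = 5
G(Q) = 2*Q² (G(Q) = Q*(2*Q) = 2*Q²)
g(C, f) = (2 + C)/(-1 + f) (g(C, f) = (C + 2*1²)/(f - 1) = (C + 2*1)/(-1 + f) = (C + 2)/(-1 + f) = (2 + C)/(-1 + f))
1/g(-283, A(-12)) = 1/((2 - 283)/(-1 + 5)) = 1/(-281/4) = -4/281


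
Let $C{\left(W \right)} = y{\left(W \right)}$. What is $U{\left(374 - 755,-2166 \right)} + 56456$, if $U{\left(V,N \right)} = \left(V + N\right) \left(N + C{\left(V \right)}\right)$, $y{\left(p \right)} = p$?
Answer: $6543665$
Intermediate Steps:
$C{\left(W \right)} = W$
$U{\left(V,N \right)} = \left(N + V\right)^{2}$ ($U{\left(V,N \right)} = \left(V + N\right) \left(N + V\right) = \left(N + V\right) \left(N + V\right) = \left(N + V\right)^{2}$)
$U{\left(374 - 755,-2166 \right)} + 56456 = \left(\left(-2166\right)^{2} + \left(374 - 755\right)^{2} + 2 \left(-2166\right) \left(374 - 755\right)\right) + 56456 = \left(4691556 + \left(374 - 755\right)^{2} + 2 \left(-2166\right) \left(374 - 755\right)\right) + 56456 = \left(4691556 + \left(-381\right)^{2} + 2 \left(-2166\right) \left(-381\right)\right) + 56456 = \left(4691556 + 145161 + 1650492\right) + 56456 = 6487209 + 56456 = 6543665$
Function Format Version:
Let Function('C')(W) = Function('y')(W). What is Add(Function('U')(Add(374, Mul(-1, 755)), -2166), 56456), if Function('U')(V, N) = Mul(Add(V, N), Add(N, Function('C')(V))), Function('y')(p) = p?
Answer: 6543665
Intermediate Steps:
Function('C')(W) = W
Function('U')(V, N) = Pow(Add(N, V), 2) (Function('U')(V, N) = Mul(Add(V, N), Add(N, V)) = Mul(Add(N, V), Add(N, V)) = Pow(Add(N, V), 2))
Add(Function('U')(Add(374, Mul(-1, 755)), -2166), 56456) = Add(Add(Pow(-2166, 2), Pow(Add(374, Mul(-1, 755)), 2), Mul(2, -2166, Add(374, Mul(-1, 755)))), 56456) = Add(Add(4691556, Pow(Add(374, -755), 2), Mul(2, -2166, Add(374, -755))), 56456) = Add(Add(4691556, Pow(-381, 2), Mul(2, -2166, -381)), 56456) = Add(Add(4691556, 145161, 1650492), 56456) = Add(6487209, 56456) = 6543665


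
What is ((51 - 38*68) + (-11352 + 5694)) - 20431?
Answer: -28622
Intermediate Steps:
((51 - 38*68) + (-11352 + 5694)) - 20431 = ((51 - 2584) - 5658) - 20431 = (-2533 - 5658) - 20431 = -8191 - 20431 = -28622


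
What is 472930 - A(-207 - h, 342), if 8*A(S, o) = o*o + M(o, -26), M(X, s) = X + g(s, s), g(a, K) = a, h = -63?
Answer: 458270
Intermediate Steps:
M(X, s) = X + s
A(S, o) = -13/4 + o/8 + o²/8 (A(S, o) = (o*o + (o - 26))/8 = (o² + (-26 + o))/8 = (-26 + o + o²)/8 = -13/4 + o/8 + o²/8)
472930 - A(-207 - h, 342) = 472930 - (-13/4 + (⅛)*342 + (⅛)*342²) = 472930 - (-13/4 + 171/4 + (⅛)*116964) = 472930 - (-13/4 + 171/4 + 29241/2) = 472930 - 1*14660 = 472930 - 14660 = 458270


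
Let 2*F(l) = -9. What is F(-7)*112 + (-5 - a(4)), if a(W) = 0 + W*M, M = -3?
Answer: -497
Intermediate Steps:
F(l) = -9/2 (F(l) = (½)*(-9) = -9/2)
a(W) = -3*W (a(W) = 0 + W*(-3) = 0 - 3*W = -3*W)
F(-7)*112 + (-5 - a(4)) = -9/2*112 + (-5 - (-3)*4) = -504 + (-5 - 1*(-12)) = -504 + (-5 + 12) = -504 + 7 = -497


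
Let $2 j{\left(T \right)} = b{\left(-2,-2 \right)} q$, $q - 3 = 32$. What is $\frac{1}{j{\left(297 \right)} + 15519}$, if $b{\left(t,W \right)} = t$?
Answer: $\frac{1}{15484} \approx 6.4583 \cdot 10^{-5}$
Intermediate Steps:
$q = 35$ ($q = 3 + 32 = 35$)
$j{\left(T \right)} = -35$ ($j{\left(T \right)} = \frac{\left(-2\right) 35}{2} = \frac{1}{2} \left(-70\right) = -35$)
$\frac{1}{j{\left(297 \right)} + 15519} = \frac{1}{-35 + 15519} = \frac{1}{15484}$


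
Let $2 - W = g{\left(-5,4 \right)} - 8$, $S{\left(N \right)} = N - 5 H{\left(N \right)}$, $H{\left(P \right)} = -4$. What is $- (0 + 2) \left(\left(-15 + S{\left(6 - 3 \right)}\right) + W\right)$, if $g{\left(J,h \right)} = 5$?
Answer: $-26$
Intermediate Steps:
$S{\left(N \right)} = 20 + N$ ($S{\left(N \right)} = N - -20 = N + 20 = 20 + N$)
$W = 5$ ($W = 2 - \left(5 - 8\right) = 2 - -3 = 2 + 3 = 5$)
$- (0 + 2) \left(\left(-15 + S{\left(6 - 3 \right)}\right) + W\right) = - (0 + 2) \left(\left(-15 + \left(20 + \left(6 - 3\right)\right)\right) + 5\right) = \left(-1\right) 2 \left(\left(-15 + \left(20 + \left(6 - 3\right)\right)\right) + 5\right) = - 2 \left(\left(-15 + \left(20 + 3\right)\right) + 5\right) = - 2 \left(\left(-15 + 23\right) + 5\right) = - 2 \left(8 + 5\right) = \left(-2\right) 13 = -26$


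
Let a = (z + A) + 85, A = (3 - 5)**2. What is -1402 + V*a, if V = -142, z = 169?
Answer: -38038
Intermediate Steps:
A = 4 (A = (-2)**2 = 4)
a = 258 (a = (169 + 4) + 85 = 173 + 85 = 258)
-1402 + V*a = -1402 - 142*258 = -1402 - 36636 = -38038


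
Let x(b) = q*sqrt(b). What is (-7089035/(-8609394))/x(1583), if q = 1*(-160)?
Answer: -1417807*sqrt(1583)/436117462464 ≈ -0.00012935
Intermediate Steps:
q = -160
x(b) = -160*sqrt(b)
(-7089035/(-8609394))/x(1583) = (-7089035/(-8609394))/((-160*sqrt(1583))) = (-7089035*(-1/8609394))*(-sqrt(1583)/253280) = 7089035*(-sqrt(1583)/253280)/8609394 = -1417807*sqrt(1583)/436117462464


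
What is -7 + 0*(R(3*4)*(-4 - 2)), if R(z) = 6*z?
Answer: -7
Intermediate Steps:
-7 + 0*(R(3*4)*(-4 - 2)) = -7 + 0*((6*(3*4))*(-4 - 2)) = -7 + 0*((6*12)*(-6)) = -7 + 0*(72*(-6)) = -7 + 0*(-432) = -7 + 0 = -7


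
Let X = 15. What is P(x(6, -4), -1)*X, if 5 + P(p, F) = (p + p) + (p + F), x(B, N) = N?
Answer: -270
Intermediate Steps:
P(p, F) = -5 + F + 3*p (P(p, F) = -5 + ((p + p) + (p + F)) = -5 + (2*p + (F + p)) = -5 + (F + 3*p) = -5 + F + 3*p)
P(x(6, -4), -1)*X = (-5 - 1 + 3*(-4))*15 = (-5 - 1 - 12)*15 = -18*15 = -270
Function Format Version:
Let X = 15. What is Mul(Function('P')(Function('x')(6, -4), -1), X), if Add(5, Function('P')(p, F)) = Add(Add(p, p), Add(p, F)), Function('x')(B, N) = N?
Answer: -270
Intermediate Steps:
Function('P')(p, F) = Add(-5, F, Mul(3, p)) (Function('P')(p, F) = Add(-5, Add(Add(p, p), Add(p, F))) = Add(-5, Add(Mul(2, p), Add(F, p))) = Add(-5, Add(F, Mul(3, p))) = Add(-5, F, Mul(3, p)))
Mul(Function('P')(Function('x')(6, -4), -1), X) = Mul(Add(-5, -1, Mul(3, -4)), 15) = Mul(Add(-5, -1, -12), 15) = Mul(-18, 15) = -270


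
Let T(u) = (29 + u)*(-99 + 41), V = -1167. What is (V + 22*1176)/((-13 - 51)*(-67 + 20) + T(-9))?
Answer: 8235/616 ≈ 13.368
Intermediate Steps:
T(u) = -1682 - 58*u (T(u) = (29 + u)*(-58) = -1682 - 58*u)
(V + 22*1176)/((-13 - 51)*(-67 + 20) + T(-9)) = (-1167 + 22*1176)/((-13 - 51)*(-67 + 20) + (-1682 - 58*(-9))) = (-1167 + 25872)/(-64*(-47) + (-1682 + 522)) = 24705/(3008 - 1160) = 24705/1848 = 24705*(1/1848) = 8235/616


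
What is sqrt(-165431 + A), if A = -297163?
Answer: I*sqrt(462594) ≈ 680.14*I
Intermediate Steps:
sqrt(-165431 + A) = sqrt(-165431 - 297163) = sqrt(-462594) = I*sqrt(462594)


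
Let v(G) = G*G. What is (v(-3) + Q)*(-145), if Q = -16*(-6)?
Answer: -15225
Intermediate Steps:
Q = 96
v(G) = G²
(v(-3) + Q)*(-145) = ((-3)² + 96)*(-145) = (9 + 96)*(-145) = 105*(-145) = -15225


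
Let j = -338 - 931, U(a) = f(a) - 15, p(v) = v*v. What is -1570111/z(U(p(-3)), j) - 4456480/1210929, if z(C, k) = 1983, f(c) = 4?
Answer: -212236682551/266808023 ≈ -795.47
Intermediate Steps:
p(v) = v²
U(a) = -11 (U(a) = 4 - 15 = -11)
j = -1269
-1570111/z(U(p(-3)), j) - 4456480/1210929 = -1570111/1983 - 4456480/1210929 = -212236682551/266808023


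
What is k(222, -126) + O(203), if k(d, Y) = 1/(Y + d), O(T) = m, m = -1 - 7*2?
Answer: -1439/96 ≈ -14.990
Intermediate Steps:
m = -15 (m = -1 - 14 = -15)
O(T) = -15
k(222, -126) + O(203) = 1/(-126 + 222) - 15 = 1/96 - 15 = -1439/96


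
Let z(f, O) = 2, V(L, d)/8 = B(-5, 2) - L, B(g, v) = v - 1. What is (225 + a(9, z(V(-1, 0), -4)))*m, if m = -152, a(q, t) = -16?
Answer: -31768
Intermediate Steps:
B(g, v) = -1 + v
V(L, d) = 8 - 8*L (V(L, d) = 8*((-1 + 2) - L) = 8*(1 - L) = 8 - 8*L)
(225 + a(9, z(V(-1, 0), -4)))*m = (225 - 16)*(-152) = 209*(-152) = -31768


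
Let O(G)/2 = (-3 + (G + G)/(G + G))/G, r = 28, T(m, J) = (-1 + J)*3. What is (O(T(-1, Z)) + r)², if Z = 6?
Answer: 173056/225 ≈ 769.14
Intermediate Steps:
T(m, J) = -3 + 3*J
O(G) = -4/G (O(G) = 2*((-3 + (G + G)/(G + G))/G) = 2*((-3 + (2*G)/((2*G)))/G) = 2*((-3 + (2*G)*(1/(2*G)))/G) = 2*((-3 + 1)/G) = 2*(-2/G) = -4/G)
(O(T(-1, Z)) + r)² = (-4/(-3 + 3*6) + 28)² = (-4/(-3 + 18) + 28)² = (-4/15 + 28)² = (416/15)² = 173056/225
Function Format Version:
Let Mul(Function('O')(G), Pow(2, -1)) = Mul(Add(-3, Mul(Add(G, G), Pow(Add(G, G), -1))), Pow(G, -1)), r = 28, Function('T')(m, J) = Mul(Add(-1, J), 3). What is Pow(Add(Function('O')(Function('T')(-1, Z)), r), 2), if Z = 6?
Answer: Rational(173056, 225) ≈ 769.14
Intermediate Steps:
Function('T')(m, J) = Add(-3, Mul(3, J))
Function('O')(G) = Mul(-4, Pow(G, -1)) (Function('O')(G) = Mul(2, Mul(Add(-3, Mul(Add(G, G), Pow(Add(G, G), -1))), Pow(G, -1))) = Mul(2, Mul(Add(-3, Mul(Mul(2, G), Pow(Mul(2, G), -1))), Pow(G, -1))) = Mul(2, Mul(Add(-3, Mul(Mul(2, G), Mul(Rational(1, 2), Pow(G, -1)))), Pow(G, -1))) = Mul(2, Mul(Add(-3, 1), Pow(G, -1))) = Mul(2, Mul(-2, Pow(G, -1))) = Mul(-4, Pow(G, -1)))
Pow(Add(Function('O')(Function('T')(-1, Z)), r), 2) = Pow(Add(Mul(-4, Pow(Add(-3, Mul(3, 6)), -1)), 28), 2) = Pow(Add(Mul(-4, Pow(Add(-3, 18), -1)), 28), 2) = Pow(Add(Mul(-4, Pow(15, -1)), 28), 2) = Pow(Add(Mul(-4, Rational(1, 15)), 28), 2) = Pow(Add(Rational(-4, 15), 28), 2) = Pow(Rational(416, 15), 2) = Rational(173056, 225)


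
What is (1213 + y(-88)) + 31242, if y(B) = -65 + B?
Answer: 32302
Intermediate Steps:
(1213 + y(-88)) + 31242 = (1213 + (-65 - 88)) + 31242 = (1213 - 153) + 31242 = 1060 + 31242 = 32302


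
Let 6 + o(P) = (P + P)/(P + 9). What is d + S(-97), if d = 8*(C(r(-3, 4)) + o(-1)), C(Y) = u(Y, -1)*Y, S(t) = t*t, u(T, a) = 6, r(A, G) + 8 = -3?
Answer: 8831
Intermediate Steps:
r(A, G) = -11 (r(A, G) = -8 - 3 = -11)
o(P) = -6 + 2*P/(9 + P) (o(P) = -6 + (P + P)/(P + 9) = -6 + (2*P)/(9 + P) = -6 + 2*P/(9 + P))
S(t) = t²
C(Y) = 6*Y
d = -578 (d = 8*(6*(-11) + 2*(-27 - 2*(-1))/(9 - 1)) = 8*(-66 + 2*(-27 + 2)/8) = 8*(-66 + 2*(⅛)*(-25)) = 8*(-66 - 25/4) = 8*(-289/4) = -578)
d + S(-97) = -578 + (-97)² = -578 + 9409 = 8831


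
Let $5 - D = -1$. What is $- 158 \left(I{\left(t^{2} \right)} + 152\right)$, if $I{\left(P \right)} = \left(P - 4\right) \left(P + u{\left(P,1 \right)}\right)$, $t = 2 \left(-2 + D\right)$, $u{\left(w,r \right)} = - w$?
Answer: $-24016$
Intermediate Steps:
$D = 6$ ($D = 5 - -1 = 5 + 1 = 6$)
$t = 8$ ($t = 2 \left(-2 + 6\right) = 2 \cdot 4 = 8$)
$I{\left(P \right)} = 0$ ($I{\left(P \right)} = \left(P - 4\right) \left(P - P\right) = \left(-4 + P\right) 0 = 0$)
$- 158 \left(I{\left(t^{2} \right)} + 152\right) = - 158 \left(0 + 152\right) = \left(-158\right) 152 = -24016$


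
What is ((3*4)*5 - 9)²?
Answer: 2601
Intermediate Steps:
((3*4)*5 - 9)² = (12*5 - 9)² = (60 - 9)² = 51² = 2601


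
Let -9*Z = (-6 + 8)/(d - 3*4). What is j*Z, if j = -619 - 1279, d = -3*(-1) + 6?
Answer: -3796/27 ≈ -140.59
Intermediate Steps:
d = 9 (d = 3 + 6 = 9)
j = -1898
Z = 2/27 (Z = -(-6 + 8)/(9*(9 - 3*4)) = -2/(9*(9 - 12)) = -2/(9*(-3)) = -2*(-1)/(9*3) = -⅑*(-⅔) = 2/27 ≈ 0.074074)
j*Z = -1898*2/27 = -3796/27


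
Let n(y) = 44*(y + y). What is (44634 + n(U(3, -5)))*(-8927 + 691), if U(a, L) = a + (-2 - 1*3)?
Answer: -366156088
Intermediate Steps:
U(a, L) = -5 + a (U(a, L) = a + (-2 - 3) = a - 5 = -5 + a)
n(y) = 88*y (n(y) = 44*(2*y) = 88*y)
(44634 + n(U(3, -5)))*(-8927 + 691) = (44634 + 88*(-5 + 3))*(-8927 + 691) = (44634 + 88*(-2))*(-8236) = (44634 - 176)*(-8236) = 44458*(-8236) = -366156088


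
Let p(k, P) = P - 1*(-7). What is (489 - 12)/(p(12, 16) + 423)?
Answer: 477/446 ≈ 1.0695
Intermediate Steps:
p(k, P) = 7 + P (p(k, P) = P + 7 = 7 + P)
(489 - 12)/(p(12, 16) + 423) = (489 - 12)/((7 + 16) + 423) = 477/(23 + 423) = 477/446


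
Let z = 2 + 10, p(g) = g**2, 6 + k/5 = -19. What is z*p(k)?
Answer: 187500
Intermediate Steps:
k = -125 (k = -30 + 5*(-19) = -30 - 95 = -125)
z = 12
z*p(k) = 12*(-125)**2 = 12*15625 = 187500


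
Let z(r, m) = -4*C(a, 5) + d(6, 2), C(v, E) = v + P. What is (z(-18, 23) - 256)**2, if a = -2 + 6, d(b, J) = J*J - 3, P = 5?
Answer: 84681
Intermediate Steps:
d(b, J) = -3 + J**2 (d(b, J) = J**2 - 3 = -3 + J**2)
a = 4
C(v, E) = 5 + v (C(v, E) = v + 5 = 5 + v)
z(r, m) = -35 (z(r, m) = -4*(5 + 4) + (-3 + 2**2) = -4*9 + (-3 + 4) = -36 + 1 = -35)
(z(-18, 23) - 256)**2 = (-35 - 256)**2 = (-291)**2 = 84681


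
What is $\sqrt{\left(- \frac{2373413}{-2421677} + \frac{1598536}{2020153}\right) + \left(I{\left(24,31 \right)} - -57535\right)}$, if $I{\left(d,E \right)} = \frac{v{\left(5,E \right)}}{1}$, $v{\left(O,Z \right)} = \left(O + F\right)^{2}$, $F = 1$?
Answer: $\frac{2 \sqrt{344475313322467812675685901193}}{4892158056581} \approx 239.94$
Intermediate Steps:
$v{\left(O,Z \right)} = \left(1 + O\right)^{2}$ ($v{\left(O,Z \right)} = \left(O + 1\right)^{2} = \left(1 + O\right)^{2}$)
$I{\left(d,E \right)} = 36$ ($I{\left(d,E \right)} = \frac{\left(1 + 5\right)^{2}}{1} = 6^{2} \cdot 1 = 36 \cdot 1 = 36$)
$\sqrt{\left(- \frac{2373413}{-2421677} + \frac{1598536}{2020153}\right) + \left(I{\left(24,31 \right)} - -57535\right)} = \sqrt{\left(- \frac{2373413}{-2421677} + \frac{1598536}{2020153}\right) + \left(36 - -57535\right)} = \sqrt{\left(\left(-2373413\right) \left(- \frac{1}{2421677}\right) + 1598536 \cdot \frac{1}{2020153}\right) + \left(36 + 57535\right)} = \sqrt{\left(\frac{2373413}{2421677} + \frac{1598536}{2020153}\right) + 57571} = \sqrt{\frac{8665795257061}{4892158056581} + 57571} = \sqrt{\frac{281655097270681812}{4892158056581}} = \frac{2 \sqrt{344475313322467812675685901193}}{4892158056581}$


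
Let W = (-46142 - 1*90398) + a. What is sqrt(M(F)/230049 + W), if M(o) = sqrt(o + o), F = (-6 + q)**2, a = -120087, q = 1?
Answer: sqrt(-1509039254304603 + 127805*sqrt(2))/76683 ≈ 506.58*I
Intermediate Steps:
F = 25 (F = (-6 + 1)**2 = (-5)**2 = 25)
W = -256627 (W = (-46142 - 1*90398) - 120087 = (-46142 - 90398) - 120087 = -136540 - 120087 = -256627)
M(o) = sqrt(2)*sqrt(o) (M(o) = sqrt(2*o) = sqrt(2)*sqrt(o))
sqrt(M(F)/230049 + W) = sqrt((sqrt(2)*sqrt(25))/230049 - 256627) = sqrt((sqrt(2)*5)*(1/230049) - 256627) = sqrt((5*sqrt(2))*(1/230049) - 256627) = sqrt(5*sqrt(2)/230049 - 256627) = sqrt(-256627 + 5*sqrt(2)/230049)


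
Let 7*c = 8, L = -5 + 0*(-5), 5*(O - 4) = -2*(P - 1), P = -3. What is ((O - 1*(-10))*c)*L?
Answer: -624/7 ≈ -89.143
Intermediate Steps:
O = 28/5 (O = 4 + (-2*(-3 - 1))/5 = 4 + (-2*(-4))/5 = 4 + (⅕)*8 = 4 + 8/5 = 28/5 ≈ 5.6000)
L = -5 (L = -5 + 0 = -5)
c = 8/7 (c = (⅐)*8 = 8/7 ≈ 1.1429)
((O - 1*(-10))*c)*L = ((28/5 - 1*(-10))*(8/7))*(-5) = ((28/5 + 10)*(8/7))*(-5) = ((78/5)*(8/7))*(-5) = (624/35)*(-5) = -624/7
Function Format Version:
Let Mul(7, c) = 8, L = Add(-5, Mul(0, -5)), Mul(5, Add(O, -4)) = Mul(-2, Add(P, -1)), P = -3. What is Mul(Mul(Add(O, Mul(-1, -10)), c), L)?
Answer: Rational(-624, 7) ≈ -89.143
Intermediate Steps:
O = Rational(28, 5) (O = Add(4, Mul(Rational(1, 5), Mul(-2, Add(-3, -1)))) = Add(4, Mul(Rational(1, 5), Mul(-2, -4))) = Add(4, Mul(Rational(1, 5), 8)) = Add(4, Rational(8, 5)) = Rational(28, 5) ≈ 5.6000)
L = -5 (L = Add(-5, 0) = -5)
c = Rational(8, 7) (c = Mul(Rational(1, 7), 8) = Rational(8, 7) ≈ 1.1429)
Mul(Mul(Add(O, Mul(-1, -10)), c), L) = Mul(Mul(Add(Rational(28, 5), Mul(-1, -10)), Rational(8, 7)), -5) = Mul(Mul(Add(Rational(28, 5), 10), Rational(8, 7)), -5) = Mul(Mul(Rational(78, 5), Rational(8, 7)), -5) = Mul(Rational(624, 35), -5) = Rational(-624, 7)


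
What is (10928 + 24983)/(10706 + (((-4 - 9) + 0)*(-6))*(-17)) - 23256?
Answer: -218105369/9380 ≈ -23252.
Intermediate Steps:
(10928 + 24983)/(10706 + (((-4 - 9) + 0)*(-6))*(-17)) - 23256 = 35911/(10706 + ((-13 + 0)*(-6))*(-17)) - 23256 = 35911/(10706 - 13*(-6)*(-17)) - 23256 = 35911/(10706 + 78*(-17)) - 23256 = 35911/(10706 - 1326) - 23256 = 35911/9380 - 23256 = -218105369/9380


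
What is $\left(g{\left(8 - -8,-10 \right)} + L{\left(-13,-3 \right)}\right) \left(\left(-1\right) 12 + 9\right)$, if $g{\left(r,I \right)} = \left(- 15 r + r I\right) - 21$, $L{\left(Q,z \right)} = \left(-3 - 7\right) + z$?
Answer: $1302$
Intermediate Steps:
$L{\left(Q,z \right)} = -10 + z$
$g{\left(r,I \right)} = -21 - 15 r + I r$ ($g{\left(r,I \right)} = \left(- 15 r + I r\right) - 21 = -21 - 15 r + I r$)
$\left(g{\left(8 - -8,-10 \right)} + L{\left(-13,-3 \right)}\right) \left(\left(-1\right) 12 + 9\right) = \left(\left(-21 - 15 \left(8 - -8\right) - 10 \left(8 - -8\right)\right) - 13\right) \left(\left(-1\right) 12 + 9\right) = \left(\left(-21 - 15 \left(8 + 8\right) - 10 \left(8 + 8\right)\right) - 13\right) \left(-12 + 9\right) = \left(\left(-21 - 240 - 160\right) - 13\right) \left(-3\right) = \left(-421 - 13\right) \left(-3\right) = \left(-434\right) \left(-3\right) = 1302$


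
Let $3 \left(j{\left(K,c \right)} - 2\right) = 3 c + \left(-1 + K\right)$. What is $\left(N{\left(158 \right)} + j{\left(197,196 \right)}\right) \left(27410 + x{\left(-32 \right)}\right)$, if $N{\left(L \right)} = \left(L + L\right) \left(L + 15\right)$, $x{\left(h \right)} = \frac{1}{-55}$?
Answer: $\frac{248435029906}{165} \approx 1.5057 \cdot 10^{9}$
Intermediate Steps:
$x{\left(h \right)} = - \frac{1}{55}$
$j{\left(K,c \right)} = \frac{5}{3} + c + \frac{K}{3}$ ($j{\left(K,c \right)} = 2 + \frac{3 c + \left(-1 + K\right)}{3} = 2 + \frac{-1 + K + 3 c}{3} = 2 + \left(- \frac{1}{3} + c + \frac{K}{3}\right) = \frac{5}{3} + c + \frac{K}{3}$)
$N{\left(L \right)} = 2 L \left(15 + L\right)$
$\left(N{\left(158 \right)} + j{\left(197,196 \right)}\right) \left(27410 + x{\left(-32 \right)}\right) = \left(2 \cdot 158 \left(15 + 158\right) + \left(\frac{5}{3} + 196 + \frac{1}{3} \cdot 197\right)\right) \left(27410 - \frac{1}{55}\right) = \left(2 \cdot 158 \cdot 173 + \left(\frac{5}{3} + 196 + \frac{197}{3}\right)\right) \frac{1507549}{55} = \left(54668 + \frac{790}{3}\right) \frac{1507549}{55} = \frac{164794}{3} \cdot \frac{1507549}{55} = \frac{248435029906}{165}$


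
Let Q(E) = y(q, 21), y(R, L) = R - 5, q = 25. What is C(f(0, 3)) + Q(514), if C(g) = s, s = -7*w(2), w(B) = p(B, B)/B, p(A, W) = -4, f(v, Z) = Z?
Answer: 34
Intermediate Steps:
y(R, L) = -5 + R
w(B) = -4/B
Q(E) = 20 (Q(E) = -5 + 25 = 20)
s = 14 (s = -(-28)/2 = -7*(-2) = 14)
C(g) = 14
C(f(0, 3)) + Q(514) = 14 + 20 = 34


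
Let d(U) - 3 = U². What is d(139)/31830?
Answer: 9662/15915 ≈ 0.60710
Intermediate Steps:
d(U) = 3 + U²
d(139)/31830 = (3 + 139²)/31830 = (3 + 19321)*(1/31830) = 19324*(1/31830) = 9662/15915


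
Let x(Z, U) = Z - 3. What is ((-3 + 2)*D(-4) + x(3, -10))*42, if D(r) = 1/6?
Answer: -7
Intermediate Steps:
x(Z, U) = -3 + Z
D(r) = ⅙
((-3 + 2)*D(-4) + x(3, -10))*42 = ((-3 + 2)*(⅙) + (-3 + 3))*42 = (-1*⅙ + 0)*42 = (-⅙ + 0)*42 = -⅙*42 = -7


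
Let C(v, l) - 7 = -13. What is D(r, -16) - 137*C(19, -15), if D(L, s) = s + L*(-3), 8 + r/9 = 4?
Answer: 914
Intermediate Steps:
r = -36 (r = -72 + 9*4 = -72 + 36 = -36)
C(v, l) = -6 (C(v, l) = 7 - 13 = -6)
D(L, s) = s - 3*L
D(r, -16) - 137*C(19, -15) = (-16 - 3*(-36)) - 137*(-6) = (-16 + 108) + 822 = 92 + 822 = 914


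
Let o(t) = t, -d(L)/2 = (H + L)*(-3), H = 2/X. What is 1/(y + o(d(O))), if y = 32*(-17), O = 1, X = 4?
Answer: -1/535 ≈ -0.0018692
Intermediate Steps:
H = 1/2 (H = 2/4 = 2*(1/4) = 1/2 ≈ 0.50000)
d(L) = 3 + 6*L (d(L) = -2*(1/2 + L)*(-3) = -2*(-3/2 - 3*L) = 3 + 6*L)
y = -544
1/(y + o(d(O))) = 1/(-544 + (3 + 6*1)) = 1/(-544 + (3 + 6)) = 1/(-544 + 9) = 1/(-535) = -1/535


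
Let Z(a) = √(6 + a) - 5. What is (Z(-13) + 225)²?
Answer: (220 + I*√7)² ≈ 48393.0 + 1164.1*I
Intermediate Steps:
Z(a) = -5 + √(6 + a)
(Z(-13) + 225)² = ((-5 + √(6 - 13)) + 225)² = ((-5 + √(-7)) + 225)² = ((-5 + I*√7) + 225)² = (220 + I*√7)²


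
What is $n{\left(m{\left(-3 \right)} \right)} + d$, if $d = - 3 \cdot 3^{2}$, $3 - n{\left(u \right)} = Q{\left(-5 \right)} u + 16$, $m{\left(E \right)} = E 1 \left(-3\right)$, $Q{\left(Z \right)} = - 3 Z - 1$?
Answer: $-166$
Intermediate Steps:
$Q{\left(Z \right)} = -1 - 3 Z$
$m{\left(E \right)} = - 3 E$ ($m{\left(E \right)} = E \left(-3\right) = - 3 E$)
$n{\left(u \right)} = -13 - 14 u$ ($n{\left(u \right)} = 3 - \left(\left(-1 - -15\right) u + 16\right) = 3 - \left(\left(-1 + 15\right) u + 16\right) = 3 - \left(14 u + 16\right) = 3 - \left(16 + 14 u\right) = -13 - 14 u$)
$d = -27$ ($d = \left(-3\right) 9 = -27$)
$n{\left(m{\left(-3 \right)} \right)} + d = \left(-13 - 14 \left(\left(-3\right) \left(-3\right)\right)\right) - 27 = \left(-13 - 126\right) - 27 = -139 - 27 = -166$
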